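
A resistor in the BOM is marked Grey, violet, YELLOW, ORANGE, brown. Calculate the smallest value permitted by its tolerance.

Grey → 8 (first significant figure)
Violet → 7 (second significant figure)
Yellow → 4 (third significant figure)
Orange → ×10^3 multiplier
Brown → ±1% tolerance
874 × 1000 = 874000 Ω
Smallest = 874000 × (1 − 1/100) = 865260 Ω.

865260 Ω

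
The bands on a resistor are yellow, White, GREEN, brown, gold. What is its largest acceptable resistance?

Yellow → 4 (first significant figure)
White → 9 (second significant figure)
Green → 5 (third significant figure)
Brown → ×10 multiplier
Gold → ±5% tolerance
495 × 10 = 4950 Ω
Largest = 4950 × (1 + 5/100) = 5197.5 Ω.

5197.5 Ω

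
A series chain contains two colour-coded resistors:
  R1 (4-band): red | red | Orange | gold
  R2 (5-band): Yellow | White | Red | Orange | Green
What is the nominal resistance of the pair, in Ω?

514000 Ω

R1: red, red → 22; orange ×10^3 → 22000 Ω.
R2: yellow, white, red → 492; orange ×10^3 → 492000 Ω.
Series: 22000 + 492000 = 514000 Ω.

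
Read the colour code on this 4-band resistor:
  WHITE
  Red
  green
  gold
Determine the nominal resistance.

9200000 Ω

White → 9 (first significant figure)
Red → 2 (second significant figure)
Green → ×10^5 multiplier
92 × 100000 = 9200000 Ω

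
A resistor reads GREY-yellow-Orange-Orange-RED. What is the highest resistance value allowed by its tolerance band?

859860 Ω

Grey → 8 (first significant figure)
Yellow → 4 (second significant figure)
Orange → 3 (third significant figure)
Orange → ×10^3 multiplier
Red → ±2% tolerance
843 × 1000 = 843000 Ω
Highest = 843000 × (1 + 2/100) = 859860 Ω.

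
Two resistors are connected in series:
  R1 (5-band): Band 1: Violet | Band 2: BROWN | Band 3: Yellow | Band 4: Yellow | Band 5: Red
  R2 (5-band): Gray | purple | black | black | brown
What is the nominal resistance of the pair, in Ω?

7140870 Ω

R1: violet, brown, yellow → 714; yellow ×10^4 → 7140000 Ω.
R2: grey, violet, black → 870; black ×1 → 870 Ω.
Series: 7140000 + 870 = 7140870 Ω.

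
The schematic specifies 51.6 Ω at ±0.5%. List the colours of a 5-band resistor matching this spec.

51.6 Ω = 516 × 10^-1.
5 → green
1 → brown
6 → blue
Multiplier 10^-1 → gold.
±0.5% tolerance → green.

green, brown, blue, gold, green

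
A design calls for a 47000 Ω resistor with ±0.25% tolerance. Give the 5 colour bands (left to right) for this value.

47000 Ω = 470 × 10^2.
4 → yellow
7 → violet
0 → black
Multiplier 10^2 → red.
±0.25% tolerance → blue.

yellow, violet, black, red, blue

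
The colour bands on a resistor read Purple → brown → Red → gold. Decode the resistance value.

Violet → 7 (first significant figure)
Brown → 1 (second significant figure)
Red → ×10^2 multiplier
71 × 100 = 7100 Ω

7100 Ω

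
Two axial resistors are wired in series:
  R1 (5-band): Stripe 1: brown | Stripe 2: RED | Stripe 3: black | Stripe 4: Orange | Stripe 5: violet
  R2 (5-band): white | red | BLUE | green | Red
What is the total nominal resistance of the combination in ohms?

R1: brown, red, black → 120; orange ×10^3 → 120000 Ω.
R2: white, red, blue → 926; green ×10^5 → 92600000 Ω.
Series: 120000 + 92600000 = 92720000 Ω.

92720000 Ω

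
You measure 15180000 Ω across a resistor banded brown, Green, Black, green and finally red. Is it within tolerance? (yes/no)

Brown → 1 (first significant figure)
Green → 5 (second significant figure)
Black → 0 (third significant figure)
Green → ×10^5 multiplier
Red → ±2% tolerance
150 × 100000 = 15000000 Ω
Allowed range: 14700000 Ω to 15300000 Ω.
15180000 Ω lies inside that range.

yes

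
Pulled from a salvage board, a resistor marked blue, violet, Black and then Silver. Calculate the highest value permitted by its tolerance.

73.7 Ω

Blue → 6 (first significant figure)
Violet → 7 (second significant figure)
Black → ×1 multiplier
Silver → ±10% tolerance
67 × 1 = 67 Ω
Highest = 67 × (1 + 10/100) = 73.7 Ω.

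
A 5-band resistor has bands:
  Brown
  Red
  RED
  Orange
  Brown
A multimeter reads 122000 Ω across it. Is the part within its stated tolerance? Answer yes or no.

yes

Brown → 1 (first significant figure)
Red → 2 (second significant figure)
Red → 2 (third significant figure)
Orange → ×10^3 multiplier
Brown → ±1% tolerance
122 × 1000 = 122000 Ω
Allowed range: 120780 Ω to 123220 Ω.
122000 Ω lies inside that range.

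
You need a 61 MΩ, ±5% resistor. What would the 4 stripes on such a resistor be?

61000000 Ω = 61 × 10^6.
6 → blue
1 → brown
Multiplier 10^6 → blue.
±5% tolerance → gold.

blue, brown, blue, gold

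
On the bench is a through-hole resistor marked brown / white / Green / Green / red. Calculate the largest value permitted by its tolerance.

19890000 Ω

Brown → 1 (first significant figure)
White → 9 (second significant figure)
Green → 5 (third significant figure)
Green → ×10^5 multiplier
Red → ±2% tolerance
195 × 100000 = 19500000 Ω
Largest = 19500000 × (1 + 2/100) = 19890000 Ω.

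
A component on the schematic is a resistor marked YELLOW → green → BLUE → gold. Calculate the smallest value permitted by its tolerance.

42750000 Ω

Yellow → 4 (first significant figure)
Green → 5 (second significant figure)
Blue → ×10^6 multiplier
Gold → ±5% tolerance
45 × 1000000 = 45000000 Ω
Smallest = 45000000 × (1 − 5/100) = 42750000 Ω.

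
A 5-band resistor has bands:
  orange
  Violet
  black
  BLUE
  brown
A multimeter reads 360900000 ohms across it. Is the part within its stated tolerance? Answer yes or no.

Orange → 3 (first significant figure)
Violet → 7 (second significant figure)
Black → 0 (third significant figure)
Blue → ×10^6 multiplier
Brown → ±1% tolerance
370 × 1000000 = 370000000 Ω
Allowed range: 366300000 Ω to 373700000 Ω.
360900000 ohms lies outside that range.

no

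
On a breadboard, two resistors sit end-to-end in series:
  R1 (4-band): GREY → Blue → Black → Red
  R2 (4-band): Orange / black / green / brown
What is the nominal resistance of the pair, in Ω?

R1: grey, blue → 86; black ×1 → 86 Ω.
R2: orange, black → 30; green ×10^5 → 3000000 Ω.
Series: 86 + 3000000 = 3000086 Ω.

3000086 Ω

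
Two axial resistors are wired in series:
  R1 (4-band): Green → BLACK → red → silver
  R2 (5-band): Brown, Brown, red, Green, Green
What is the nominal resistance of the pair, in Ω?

11205000 Ω

R1: green, black → 50; red ×10^2 → 5000 Ω.
R2: brown, brown, red → 112; green ×10^5 → 11200000 Ω.
Series: 5000 + 11200000 = 11205000 Ω.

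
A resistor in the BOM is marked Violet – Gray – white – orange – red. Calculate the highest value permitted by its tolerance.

Violet → 7 (first significant figure)
Grey → 8 (second significant figure)
White → 9 (third significant figure)
Orange → ×10^3 multiplier
Red → ±2% tolerance
789 × 1000 = 789000 Ω
Highest = 789000 × (1 + 2/100) = 804780 Ω.

804780 Ω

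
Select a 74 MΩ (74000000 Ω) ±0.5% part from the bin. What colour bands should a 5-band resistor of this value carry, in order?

violet, yellow, black, green, green

74000000 Ω = 740 × 10^5.
7 → violet
4 → yellow
0 → black
Multiplier 10^5 → green.
±0.5% tolerance → green.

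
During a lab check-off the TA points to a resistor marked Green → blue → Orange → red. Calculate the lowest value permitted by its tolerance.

54880 Ω

Green → 5 (first significant figure)
Blue → 6 (second significant figure)
Orange → ×10^3 multiplier
Red → ±2% tolerance
56 × 1000 = 56000 Ω
Lowest = 56000 × (1 − 2/100) = 54880 Ω.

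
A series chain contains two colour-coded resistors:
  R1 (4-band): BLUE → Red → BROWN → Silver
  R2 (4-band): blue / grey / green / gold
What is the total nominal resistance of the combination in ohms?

R1: blue, red → 62; brown ×10 → 620 Ω.
R2: blue, grey → 68; green ×10^5 → 6800000 Ω.
Series: 620 + 6800000 = 6800620 Ω.

6800620 Ω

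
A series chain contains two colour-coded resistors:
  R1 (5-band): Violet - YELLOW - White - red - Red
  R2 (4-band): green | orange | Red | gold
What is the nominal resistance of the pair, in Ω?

80200 Ω

R1: violet, yellow, white → 749; red ×10^2 → 74900 Ω.
R2: green, orange → 53; red ×10^2 → 5300 Ω.
Series: 74900 + 5300 = 80200 Ω.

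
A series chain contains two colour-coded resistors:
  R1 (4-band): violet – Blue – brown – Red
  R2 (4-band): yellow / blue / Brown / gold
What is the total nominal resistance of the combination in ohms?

R1: violet, blue → 76; brown ×10 → 760 Ω.
R2: yellow, blue → 46; brown ×10 → 460 Ω.
Series: 760 + 460 = 1220 Ω.

1220 Ω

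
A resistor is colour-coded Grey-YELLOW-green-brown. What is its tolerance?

±1%

The last band, brown, is the tolerance band.
Brown corresponds to ±1%.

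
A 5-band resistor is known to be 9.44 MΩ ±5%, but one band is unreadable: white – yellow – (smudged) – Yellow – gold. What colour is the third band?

yellow

9440000 Ω = 944 × 10^4.
The third band gives digit 4 of the significand, and 4 is yellow.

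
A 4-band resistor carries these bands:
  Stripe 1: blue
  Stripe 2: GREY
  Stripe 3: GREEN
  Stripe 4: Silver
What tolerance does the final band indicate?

The last band, silver, is the tolerance band.
Silver corresponds to ±10%.

±10%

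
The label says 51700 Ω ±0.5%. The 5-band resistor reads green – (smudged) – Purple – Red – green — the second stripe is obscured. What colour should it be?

51700 Ω = 517 × 10^2.
The second band gives digit 1 of the significand, and 1 is brown.

brown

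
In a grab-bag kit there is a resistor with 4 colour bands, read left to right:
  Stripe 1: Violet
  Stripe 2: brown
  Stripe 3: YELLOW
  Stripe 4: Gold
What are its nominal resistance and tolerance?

Violet → 7 (first significant figure)
Brown → 1 (second significant figure)
Yellow → ×10^4 multiplier
Gold → ±5% tolerance
71 × 10000 = 710000 Ω

710000 Ω ±5%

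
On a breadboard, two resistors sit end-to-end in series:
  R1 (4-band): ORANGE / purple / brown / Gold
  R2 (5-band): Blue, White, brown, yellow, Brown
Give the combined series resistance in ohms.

6910370 Ω

R1: orange, violet → 37; brown ×10 → 370 Ω.
R2: blue, white, brown → 691; yellow ×10^4 → 6910000 Ω.
Series: 370 + 6910000 = 6910370 Ω.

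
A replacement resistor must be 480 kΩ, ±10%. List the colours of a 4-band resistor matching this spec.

yellow, grey, yellow, silver

480000 Ω = 48 × 10^4.
4 → yellow
8 → grey
Multiplier 10^4 → yellow.
±10% tolerance → silver.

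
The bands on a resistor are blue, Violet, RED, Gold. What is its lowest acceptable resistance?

Blue → 6 (first significant figure)
Violet → 7 (second significant figure)
Red → ×10^2 multiplier
Gold → ±5% tolerance
67 × 100 = 6700 Ω
Lowest = 6700 × (1 − 5/100) = 6365 Ω.

6365 Ω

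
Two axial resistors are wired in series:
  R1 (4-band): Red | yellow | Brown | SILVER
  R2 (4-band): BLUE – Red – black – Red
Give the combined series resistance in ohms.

R1: red, yellow → 24; brown ×10 → 240 Ω.
R2: blue, red → 62; black ×1 → 62 Ω.
Series: 240 + 62 = 302 Ω.

302 Ω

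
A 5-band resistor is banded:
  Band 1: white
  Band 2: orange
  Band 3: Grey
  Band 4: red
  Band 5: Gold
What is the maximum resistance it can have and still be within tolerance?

98490 Ω

White → 9 (first significant figure)
Orange → 3 (second significant figure)
Grey → 8 (third significant figure)
Red → ×10^2 multiplier
Gold → ±5% tolerance
938 × 100 = 93800 Ω
Maximum = 93800 × (1 + 5/100) = 98490 Ω.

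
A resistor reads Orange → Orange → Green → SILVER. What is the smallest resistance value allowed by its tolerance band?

Orange → 3 (first significant figure)
Orange → 3 (second significant figure)
Green → ×10^5 multiplier
Silver → ±10% tolerance
33 × 100000 = 3300000 Ω
Smallest = 3300000 × (1 − 10/100) = 2970000 Ω.

2970000 Ω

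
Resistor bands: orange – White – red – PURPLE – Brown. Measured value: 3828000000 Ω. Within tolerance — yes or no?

no

Orange → 3 (first significant figure)
White → 9 (second significant figure)
Red → 2 (third significant figure)
Violet → ×10^7 multiplier
Brown → ±1% tolerance
392 × 10000000 = 3920000000 Ω
Allowed range: 3880800000 Ω to 3959200000 Ω.
3828000000 Ω lies outside that range.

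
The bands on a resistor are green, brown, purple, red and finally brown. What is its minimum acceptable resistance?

51183 Ω

Green → 5 (first significant figure)
Brown → 1 (second significant figure)
Violet → 7 (third significant figure)
Red → ×10^2 multiplier
Brown → ±1% tolerance
517 × 100 = 51700 Ω
Minimum = 51700 × (1 − 1/100) = 51183 Ω.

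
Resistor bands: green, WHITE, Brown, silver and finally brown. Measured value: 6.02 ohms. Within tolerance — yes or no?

Green → 5 (first significant figure)
White → 9 (second significant figure)
Brown → 1 (third significant figure)
Silver → ×0.01 multiplier
Brown → ±1% tolerance
591 × 0.01 = 5.91 Ω
Allowed range: 5.8509 Ω to 5.9691 Ω.
6.02 ohms lies outside that range.

no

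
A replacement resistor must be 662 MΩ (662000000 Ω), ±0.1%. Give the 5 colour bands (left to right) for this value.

blue, blue, red, blue, violet

662000000 Ω = 662 × 10^6.
6 → blue
6 → blue
2 → red
Multiplier 10^6 → blue.
±0.1% tolerance → violet.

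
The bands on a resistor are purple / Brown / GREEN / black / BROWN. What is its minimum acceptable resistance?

707.85 Ω

Violet → 7 (first significant figure)
Brown → 1 (second significant figure)
Green → 5 (third significant figure)
Black → ×1 multiplier
Brown → ±1% tolerance
715 × 1 = 715 Ω
Minimum = 715 × (1 − 1/100) = 707.85 Ω.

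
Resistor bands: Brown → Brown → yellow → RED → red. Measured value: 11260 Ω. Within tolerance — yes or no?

yes

Brown → 1 (first significant figure)
Brown → 1 (second significant figure)
Yellow → 4 (third significant figure)
Red → ×10^2 multiplier
Red → ±2% tolerance
114 × 100 = 11400 Ω
Allowed range: 11172 Ω to 11628 Ω.
11260 Ω lies inside that range.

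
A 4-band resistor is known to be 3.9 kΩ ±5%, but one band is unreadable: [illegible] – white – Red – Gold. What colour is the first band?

3900 Ω = 39 × 10^2.
The first band gives digit 3 of the significand, and 3 is orange.

orange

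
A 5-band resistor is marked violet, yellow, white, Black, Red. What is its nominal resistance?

Violet → 7 (first significant figure)
Yellow → 4 (second significant figure)
White → 9 (third significant figure)
Black → ×1 multiplier
749 × 1 = 749 Ω

749 Ω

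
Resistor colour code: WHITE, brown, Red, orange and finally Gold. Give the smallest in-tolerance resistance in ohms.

White → 9 (first significant figure)
Brown → 1 (second significant figure)
Red → 2 (third significant figure)
Orange → ×10^3 multiplier
Gold → ±5% tolerance
912 × 1000 = 912000 Ω
Smallest = 912000 × (1 − 5/100) = 866400 Ω.

866400 Ω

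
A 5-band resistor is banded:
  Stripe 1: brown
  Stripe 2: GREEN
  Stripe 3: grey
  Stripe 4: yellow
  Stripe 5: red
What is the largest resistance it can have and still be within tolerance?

Brown → 1 (first significant figure)
Green → 5 (second significant figure)
Grey → 8 (third significant figure)
Yellow → ×10^4 multiplier
Red → ±2% tolerance
158 × 10000 = 1580000 Ω
Largest = 1580000 × (1 + 2/100) = 1611600 Ω.

1611600 Ω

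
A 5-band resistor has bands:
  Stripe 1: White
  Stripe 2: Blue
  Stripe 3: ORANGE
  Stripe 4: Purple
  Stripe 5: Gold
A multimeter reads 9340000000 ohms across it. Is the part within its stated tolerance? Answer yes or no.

White → 9 (first significant figure)
Blue → 6 (second significant figure)
Orange → 3 (third significant figure)
Violet → ×10^7 multiplier
Gold → ±5% tolerance
963 × 10000000 = 9630000000 Ω
Allowed range: 9148500000 Ω to 10111500000 Ω.
9340000000 ohms lies inside that range.

yes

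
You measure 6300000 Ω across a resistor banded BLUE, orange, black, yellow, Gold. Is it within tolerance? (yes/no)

Blue → 6 (first significant figure)
Orange → 3 (second significant figure)
Black → 0 (third significant figure)
Yellow → ×10^4 multiplier
Gold → ±5% tolerance
630 × 10000 = 6300000 Ω
Allowed range: 5985000 Ω to 6615000 Ω.
6300000 Ω lies inside that range.

yes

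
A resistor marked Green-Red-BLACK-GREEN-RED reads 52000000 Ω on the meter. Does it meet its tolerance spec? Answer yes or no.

yes

Green → 5 (first significant figure)
Red → 2 (second significant figure)
Black → 0 (third significant figure)
Green → ×10^5 multiplier
Red → ±2% tolerance
520 × 100000 = 52000000 Ω
Allowed range: 50960000 Ω to 53040000 Ω.
52000000 Ω lies inside that range.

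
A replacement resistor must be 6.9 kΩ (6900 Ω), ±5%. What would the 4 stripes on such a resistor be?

blue, white, red, gold

6900 Ω = 69 × 10^2.
6 → blue
9 → white
Multiplier 10^2 → red.
±5% tolerance → gold.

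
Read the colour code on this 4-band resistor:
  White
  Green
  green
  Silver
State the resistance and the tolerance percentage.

9500000 Ω ±10%

White → 9 (first significant figure)
Green → 5 (second significant figure)
Green → ×10^5 multiplier
Silver → ±10% tolerance
95 × 100000 = 9500000 Ω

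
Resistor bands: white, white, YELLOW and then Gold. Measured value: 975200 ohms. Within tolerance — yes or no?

yes

White → 9 (first significant figure)
White → 9 (second significant figure)
Yellow → ×10^4 multiplier
Gold → ±5% tolerance
99 × 10000 = 990000 Ω
Allowed range: 940500 Ω to 1039500 Ω.
975200 ohms lies inside that range.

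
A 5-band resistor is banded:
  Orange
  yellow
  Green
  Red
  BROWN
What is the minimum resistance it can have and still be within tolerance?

Orange → 3 (first significant figure)
Yellow → 4 (second significant figure)
Green → 5 (third significant figure)
Red → ×10^2 multiplier
Brown → ±1% tolerance
345 × 100 = 34500 Ω
Minimum = 34500 × (1 − 1/100) = 34155 Ω.

34155 Ω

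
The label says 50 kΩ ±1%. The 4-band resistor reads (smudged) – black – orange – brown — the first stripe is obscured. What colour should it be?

50000 Ω = 50 × 10^3.
The first band gives digit 5 of the significand, and 5 is green.

green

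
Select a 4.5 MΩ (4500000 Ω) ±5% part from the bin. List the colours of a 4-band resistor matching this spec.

yellow, green, green, gold

4500000 Ω = 45 × 10^5.
4 → yellow
5 → green
Multiplier 10^5 → green.
±5% tolerance → gold.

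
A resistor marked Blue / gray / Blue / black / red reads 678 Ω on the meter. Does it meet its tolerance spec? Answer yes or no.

Blue → 6 (first significant figure)
Grey → 8 (second significant figure)
Blue → 6 (third significant figure)
Black → ×1 multiplier
Red → ±2% tolerance
686 × 1 = 686 Ω
Allowed range: 672.28 Ω to 699.72 Ω.
678 Ω lies inside that range.

yes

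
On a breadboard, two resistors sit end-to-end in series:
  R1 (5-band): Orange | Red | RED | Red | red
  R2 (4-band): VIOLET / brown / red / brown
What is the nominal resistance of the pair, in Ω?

39300 Ω

R1: orange, red, red → 322; red ×10^2 → 32200 Ω.
R2: violet, brown → 71; red ×10^2 → 7100 Ω.
Series: 32200 + 7100 = 39300 Ω.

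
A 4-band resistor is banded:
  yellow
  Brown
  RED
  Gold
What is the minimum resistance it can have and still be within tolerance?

3895 Ω

Yellow → 4 (first significant figure)
Brown → 1 (second significant figure)
Red → ×10^2 multiplier
Gold → ±5% tolerance
41 × 100 = 4100 Ω
Minimum = 4100 × (1 − 5/100) = 3895 Ω.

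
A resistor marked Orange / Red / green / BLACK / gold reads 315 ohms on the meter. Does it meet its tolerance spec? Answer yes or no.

Orange → 3 (first significant figure)
Red → 2 (second significant figure)
Green → 5 (third significant figure)
Black → ×1 multiplier
Gold → ±5% tolerance
325 × 1 = 325 Ω
Allowed range: 308.75 Ω to 341.25 Ω.
315 ohms lies inside that range.

yes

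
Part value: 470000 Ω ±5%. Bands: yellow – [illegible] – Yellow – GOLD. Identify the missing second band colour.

violet

470000 Ω = 47 × 10^4.
The second band gives digit 7 of the significand, and 7 is violet.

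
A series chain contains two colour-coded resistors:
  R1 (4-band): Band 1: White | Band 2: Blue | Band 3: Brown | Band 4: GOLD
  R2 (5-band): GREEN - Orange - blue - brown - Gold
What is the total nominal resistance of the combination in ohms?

R1: white, blue → 96; brown ×10 → 960 Ω.
R2: green, orange, blue → 536; brown ×10 → 5360 Ω.
Series: 960 + 5360 = 6320 Ω.

6320 Ω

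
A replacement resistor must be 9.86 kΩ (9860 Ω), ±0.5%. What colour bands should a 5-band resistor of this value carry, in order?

9860 Ω = 986 × 10^1.
9 → white
8 → grey
6 → blue
Multiplier 10^1 → brown.
±0.5% tolerance → green.

white, grey, blue, brown, green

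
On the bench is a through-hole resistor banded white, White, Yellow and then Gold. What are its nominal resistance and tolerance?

White → 9 (first significant figure)
White → 9 (second significant figure)
Yellow → ×10^4 multiplier
Gold → ±5% tolerance
99 × 10000 = 990000 Ω

990000 Ω ±5%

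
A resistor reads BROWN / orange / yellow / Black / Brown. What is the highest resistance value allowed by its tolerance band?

Brown → 1 (first significant figure)
Orange → 3 (second significant figure)
Yellow → 4 (third significant figure)
Black → ×1 multiplier
Brown → ±1% tolerance
134 × 1 = 134 Ω
Highest = 134 × (1 + 1/100) = 135.34 Ω.

135.34 Ω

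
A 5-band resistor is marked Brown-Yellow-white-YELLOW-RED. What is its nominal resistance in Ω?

Brown → 1 (first significant figure)
Yellow → 4 (second significant figure)
White → 9 (third significant figure)
Yellow → ×10^4 multiplier
149 × 10000 = 1490000 Ω

1490000 Ω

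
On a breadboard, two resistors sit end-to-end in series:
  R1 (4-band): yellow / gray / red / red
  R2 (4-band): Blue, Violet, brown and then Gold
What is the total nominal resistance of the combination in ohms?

R1: yellow, grey → 48; red ×10^2 → 4800 Ω.
R2: blue, violet → 67; brown ×10 → 670 Ω.
Series: 4800 + 670 = 5470 Ω.

5470 Ω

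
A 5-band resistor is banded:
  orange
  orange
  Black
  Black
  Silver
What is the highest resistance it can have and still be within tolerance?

363 Ω

Orange → 3 (first significant figure)
Orange → 3 (second significant figure)
Black → 0 (third significant figure)
Black → ×1 multiplier
Silver → ±10% tolerance
330 × 1 = 330 Ω
Highest = 330 × (1 + 10/100) = 363 Ω.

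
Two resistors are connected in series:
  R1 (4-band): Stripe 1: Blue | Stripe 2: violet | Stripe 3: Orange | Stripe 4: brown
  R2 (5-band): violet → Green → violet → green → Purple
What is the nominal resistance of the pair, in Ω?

75767000 Ω

R1: blue, violet → 67; orange ×10^3 → 67000 Ω.
R2: violet, green, violet → 757; green ×10^5 → 75700000 Ω.
Series: 67000 + 75700000 = 75767000 Ω.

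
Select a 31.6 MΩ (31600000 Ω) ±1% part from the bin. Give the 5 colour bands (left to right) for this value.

31600000 Ω = 316 × 10^5.
3 → orange
1 → brown
6 → blue
Multiplier 10^5 → green.
±1% tolerance → brown.

orange, brown, blue, green, brown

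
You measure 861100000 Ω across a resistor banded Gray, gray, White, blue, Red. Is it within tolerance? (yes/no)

no

Grey → 8 (first significant figure)
Grey → 8 (second significant figure)
White → 9 (third significant figure)
Blue → ×10^6 multiplier
Red → ±2% tolerance
889 × 1000000 = 889000000 Ω
Allowed range: 871220000 Ω to 906780000 Ω.
861100000 Ω lies outside that range.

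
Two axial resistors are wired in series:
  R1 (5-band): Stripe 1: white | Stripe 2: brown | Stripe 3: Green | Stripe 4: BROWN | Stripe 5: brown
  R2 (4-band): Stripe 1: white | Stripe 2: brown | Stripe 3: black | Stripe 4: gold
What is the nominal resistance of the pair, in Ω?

9241 Ω

R1: white, brown, green → 915; brown ×10 → 9150 Ω.
R2: white, brown → 91; black ×1 → 91 Ω.
Series: 9150 + 91 = 9241 Ω.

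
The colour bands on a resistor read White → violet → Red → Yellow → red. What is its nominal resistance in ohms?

9720000 Ω

White → 9 (first significant figure)
Violet → 7 (second significant figure)
Red → 2 (third significant figure)
Yellow → ×10^4 multiplier
972 × 10000 = 9720000 Ω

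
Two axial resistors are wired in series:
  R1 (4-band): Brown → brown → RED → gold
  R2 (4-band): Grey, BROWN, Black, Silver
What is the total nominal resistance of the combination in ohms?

1181 Ω

R1: brown, brown → 11; red ×10^2 → 1100 Ω.
R2: grey, brown → 81; black ×1 → 81 Ω.
Series: 1100 + 81 = 1181 Ω.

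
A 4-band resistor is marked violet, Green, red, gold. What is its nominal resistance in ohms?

7500 Ω

Violet → 7 (first significant figure)
Green → 5 (second significant figure)
Red → ×10^2 multiplier
75 × 100 = 7500 Ω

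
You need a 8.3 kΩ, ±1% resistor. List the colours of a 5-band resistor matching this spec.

grey, orange, black, brown, brown

8300 Ω = 830 × 10^1.
8 → grey
3 → orange
0 → black
Multiplier 10^1 → brown.
±1% tolerance → brown.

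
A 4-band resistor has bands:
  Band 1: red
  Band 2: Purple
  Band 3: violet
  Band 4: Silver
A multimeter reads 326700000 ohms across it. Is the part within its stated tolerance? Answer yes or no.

no

Red → 2 (first significant figure)
Violet → 7 (second significant figure)
Violet → ×10^7 multiplier
Silver → ±10% tolerance
27 × 10000000 = 270000000 Ω
Allowed range: 243000000 Ω to 297000000 Ω.
326700000 ohms lies outside that range.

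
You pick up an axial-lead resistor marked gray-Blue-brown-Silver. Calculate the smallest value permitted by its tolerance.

774 Ω

Grey → 8 (first significant figure)
Blue → 6 (second significant figure)
Brown → ×10 multiplier
Silver → ±10% tolerance
86 × 10 = 860 Ω
Smallest = 860 × (1 − 10/100) = 774 Ω.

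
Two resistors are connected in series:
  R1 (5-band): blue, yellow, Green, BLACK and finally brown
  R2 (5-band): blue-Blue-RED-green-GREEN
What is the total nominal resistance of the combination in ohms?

R1: blue, yellow, green → 645; black ×1 → 645 Ω.
R2: blue, blue, red → 662; green ×10^5 → 66200000 Ω.
Series: 645 + 66200000 = 66200645 Ω.

66200645 Ω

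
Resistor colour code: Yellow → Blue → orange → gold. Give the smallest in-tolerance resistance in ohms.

Yellow → 4 (first significant figure)
Blue → 6 (second significant figure)
Orange → ×10^3 multiplier
Gold → ±5% tolerance
46 × 1000 = 46000 Ω
Smallest = 46000 × (1 − 5/100) = 43700 Ω.

43700 Ω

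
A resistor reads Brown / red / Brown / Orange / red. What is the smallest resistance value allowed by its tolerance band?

118580 Ω

Brown → 1 (first significant figure)
Red → 2 (second significant figure)
Brown → 1 (third significant figure)
Orange → ×10^3 multiplier
Red → ±2% tolerance
121 × 1000 = 121000 Ω
Smallest = 121000 × (1 − 2/100) = 118580 Ω.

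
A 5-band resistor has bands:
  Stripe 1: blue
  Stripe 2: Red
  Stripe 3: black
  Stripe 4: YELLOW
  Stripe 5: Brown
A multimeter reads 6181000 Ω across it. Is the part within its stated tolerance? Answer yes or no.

Blue → 6 (first significant figure)
Red → 2 (second significant figure)
Black → 0 (third significant figure)
Yellow → ×10^4 multiplier
Brown → ±1% tolerance
620 × 10000 = 6200000 Ω
Allowed range: 6138000 Ω to 6262000 Ω.
6181000 Ω lies inside that range.

yes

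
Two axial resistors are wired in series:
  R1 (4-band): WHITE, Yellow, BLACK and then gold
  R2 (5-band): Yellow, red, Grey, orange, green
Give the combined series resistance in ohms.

428094 Ω

R1: white, yellow → 94; black ×1 → 94 Ω.
R2: yellow, red, grey → 428; orange ×10^3 → 428000 Ω.
Series: 94 + 428000 = 428094 Ω.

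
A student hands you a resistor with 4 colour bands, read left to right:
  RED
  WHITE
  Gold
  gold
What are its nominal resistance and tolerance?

2.9 Ω ±5%

Red → 2 (first significant figure)
White → 9 (second significant figure)
Gold → ×0.1 multiplier
Gold → ±5% tolerance
29 × 0.1 = 2.9 Ω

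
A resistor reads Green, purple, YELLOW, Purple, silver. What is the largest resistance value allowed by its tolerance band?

6314000000 Ω

Green → 5 (first significant figure)
Violet → 7 (second significant figure)
Yellow → 4 (third significant figure)
Violet → ×10^7 multiplier
Silver → ±10% tolerance
574 × 10000000 = 5740000000 Ω
Largest = 5740000000 × (1 + 10/100) = 6314000000 Ω.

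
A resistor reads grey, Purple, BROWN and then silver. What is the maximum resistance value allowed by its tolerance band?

Grey → 8 (first significant figure)
Violet → 7 (second significant figure)
Brown → ×10 multiplier
Silver → ±10% tolerance
87 × 10 = 870 Ω
Maximum = 870 × (1 + 10/100) = 957 Ω.

957 Ω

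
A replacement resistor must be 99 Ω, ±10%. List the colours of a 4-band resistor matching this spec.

99 Ω = 99 × 10^0.
9 → white
9 → white
Multiplier 10^0 → black.
±10% tolerance → silver.

white, white, black, silver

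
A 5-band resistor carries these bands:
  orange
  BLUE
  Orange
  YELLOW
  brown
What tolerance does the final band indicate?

The last band, brown, is the tolerance band.
Brown corresponds to ±1%.

±1%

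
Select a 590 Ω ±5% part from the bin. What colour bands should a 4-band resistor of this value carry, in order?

green, white, brown, gold

590 Ω = 59 × 10^1.
5 → green
9 → white
Multiplier 10^1 → brown.
±5% tolerance → gold.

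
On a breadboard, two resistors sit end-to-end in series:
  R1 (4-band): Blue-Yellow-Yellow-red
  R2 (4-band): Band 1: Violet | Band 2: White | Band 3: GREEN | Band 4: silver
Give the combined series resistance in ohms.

8540000 Ω

R1: blue, yellow → 64; yellow ×10^4 → 640000 Ω.
R2: violet, white → 79; green ×10^5 → 7900000 Ω.
Series: 640000 + 7900000 = 8540000 Ω.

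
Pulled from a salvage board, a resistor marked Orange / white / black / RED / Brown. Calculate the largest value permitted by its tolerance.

Orange → 3 (first significant figure)
White → 9 (second significant figure)
Black → 0 (third significant figure)
Red → ×10^2 multiplier
Brown → ±1% tolerance
390 × 100 = 39000 Ω
Largest = 39000 × (1 + 1/100) = 39390 Ω.

39390 Ω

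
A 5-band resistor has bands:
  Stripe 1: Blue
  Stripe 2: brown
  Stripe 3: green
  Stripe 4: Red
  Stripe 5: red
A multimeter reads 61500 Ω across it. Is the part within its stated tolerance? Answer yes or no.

yes

Blue → 6 (first significant figure)
Brown → 1 (second significant figure)
Green → 5 (third significant figure)
Red → ×10^2 multiplier
Red → ±2% tolerance
615 × 100 = 61500 Ω
Allowed range: 60270 Ω to 62730 Ω.
61500 Ω lies inside that range.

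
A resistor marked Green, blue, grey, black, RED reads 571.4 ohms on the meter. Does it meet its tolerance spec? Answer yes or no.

yes

Green → 5 (first significant figure)
Blue → 6 (second significant figure)
Grey → 8 (third significant figure)
Black → ×1 multiplier
Red → ±2% tolerance
568 × 1 = 568 Ω
Allowed range: 556.64 Ω to 579.36 Ω.
571.4 ohms lies inside that range.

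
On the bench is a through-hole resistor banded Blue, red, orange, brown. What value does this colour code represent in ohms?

Blue → 6 (first significant figure)
Red → 2 (second significant figure)
Orange → ×10^3 multiplier
62 × 1000 = 62000 Ω

62000 Ω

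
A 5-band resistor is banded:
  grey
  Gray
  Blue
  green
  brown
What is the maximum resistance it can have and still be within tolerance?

89486000 Ω

Grey → 8 (first significant figure)
Grey → 8 (second significant figure)
Blue → 6 (third significant figure)
Green → ×10^5 multiplier
Brown → ±1% tolerance
886 × 100000 = 88600000 Ω
Maximum = 88600000 × (1 + 1/100) = 89486000 Ω.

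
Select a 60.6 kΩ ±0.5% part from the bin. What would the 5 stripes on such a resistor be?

60600 Ω = 606 × 10^2.
6 → blue
0 → black
6 → blue
Multiplier 10^2 → red.
±0.5% tolerance → green.

blue, black, blue, red, green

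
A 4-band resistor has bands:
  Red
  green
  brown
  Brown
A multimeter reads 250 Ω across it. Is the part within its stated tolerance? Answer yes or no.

Red → 2 (first significant figure)
Green → 5 (second significant figure)
Brown → ×10 multiplier
Brown → ±1% tolerance
25 × 10 = 250 Ω
Allowed range: 247.5 Ω to 252.5 Ω.
250 Ω lies inside that range.

yes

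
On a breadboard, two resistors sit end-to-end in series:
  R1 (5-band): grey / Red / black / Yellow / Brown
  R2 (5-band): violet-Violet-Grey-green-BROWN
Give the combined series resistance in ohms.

86000000 Ω

R1: grey, red, black → 820; yellow ×10^4 → 8200000 Ω.
R2: violet, violet, grey → 778; green ×10^5 → 77800000 Ω.
Series: 8200000 + 77800000 = 86000000 Ω.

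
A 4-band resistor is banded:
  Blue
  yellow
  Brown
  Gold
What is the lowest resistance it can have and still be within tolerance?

Blue → 6 (first significant figure)
Yellow → 4 (second significant figure)
Brown → ×10 multiplier
Gold → ±5% tolerance
64 × 10 = 640 Ω
Lowest = 640 × (1 − 5/100) = 608 Ω.

608 Ω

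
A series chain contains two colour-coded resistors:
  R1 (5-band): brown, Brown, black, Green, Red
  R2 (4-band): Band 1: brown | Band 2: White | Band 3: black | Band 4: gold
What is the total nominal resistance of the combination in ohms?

R1: brown, brown, black → 110; green ×10^5 → 11000000 Ω.
R2: brown, white → 19; black ×1 → 19 Ω.
Series: 11000000 + 19 = 11000019 Ω.

11000019 Ω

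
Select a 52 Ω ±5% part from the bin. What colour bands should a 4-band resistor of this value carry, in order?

green, red, black, gold

52 Ω = 52 × 10^0.
5 → green
2 → red
Multiplier 10^0 → black.
±5% tolerance → gold.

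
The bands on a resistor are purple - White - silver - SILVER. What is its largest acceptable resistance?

0.869 Ω

Violet → 7 (first significant figure)
White → 9 (second significant figure)
Silver → ×0.01 multiplier
Silver → ±10% tolerance
79 × 0.01 = 0.79 Ω
Largest = 0.79 × (1 + 10/100) = 0.869 Ω.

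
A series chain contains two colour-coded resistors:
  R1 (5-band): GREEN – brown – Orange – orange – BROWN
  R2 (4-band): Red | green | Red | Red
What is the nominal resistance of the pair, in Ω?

515500 Ω

R1: green, brown, orange → 513; orange ×10^3 → 513000 Ω.
R2: red, green → 25; red ×10^2 → 2500 Ω.
Series: 513000 + 2500 = 515500 Ω.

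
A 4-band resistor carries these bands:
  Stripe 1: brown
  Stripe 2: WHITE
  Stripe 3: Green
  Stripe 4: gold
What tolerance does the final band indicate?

The last band, gold, is the tolerance band.
Gold corresponds to ±5%.

±5%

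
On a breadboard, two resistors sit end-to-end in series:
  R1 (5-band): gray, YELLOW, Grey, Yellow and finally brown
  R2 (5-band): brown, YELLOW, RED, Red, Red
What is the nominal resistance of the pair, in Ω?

8494200 Ω

R1: grey, yellow, grey → 848; yellow ×10^4 → 8480000 Ω.
R2: brown, yellow, red → 142; red ×10^2 → 14200 Ω.
Series: 8480000 + 14200 = 8494200 Ω.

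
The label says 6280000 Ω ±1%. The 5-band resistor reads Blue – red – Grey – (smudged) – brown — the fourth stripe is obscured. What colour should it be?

yellow

6280000 Ω = 628 × 10^4.
The fourth band is the multiplier, 10^4, which is yellow.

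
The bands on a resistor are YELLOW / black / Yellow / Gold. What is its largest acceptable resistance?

Yellow → 4 (first significant figure)
Black → 0 (second significant figure)
Yellow → ×10^4 multiplier
Gold → ±5% tolerance
40 × 10000 = 400000 Ω
Largest = 400000 × (1 + 5/100) = 420000 Ω.

420000 Ω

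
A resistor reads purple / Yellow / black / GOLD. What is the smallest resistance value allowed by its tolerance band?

Violet → 7 (first significant figure)
Yellow → 4 (second significant figure)
Black → ×1 multiplier
Gold → ±5% tolerance
74 × 1 = 74 Ω
Smallest = 74 × (1 − 5/100) = 70.3 Ω.

70.3 Ω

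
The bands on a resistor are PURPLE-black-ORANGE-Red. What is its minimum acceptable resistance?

Violet → 7 (first significant figure)
Black → 0 (second significant figure)
Orange → ×10^3 multiplier
Red → ±2% tolerance
70 × 1000 = 70000 Ω
Minimum = 70000 × (1 − 2/100) = 68600 Ω.

68600 Ω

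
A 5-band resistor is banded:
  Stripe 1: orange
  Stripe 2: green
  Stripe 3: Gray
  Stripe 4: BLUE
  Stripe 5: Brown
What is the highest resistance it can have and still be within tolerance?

361580000 Ω

Orange → 3 (first significant figure)
Green → 5 (second significant figure)
Grey → 8 (third significant figure)
Blue → ×10^6 multiplier
Brown → ±1% tolerance
358 × 1000000 = 358000000 Ω
Highest = 358000000 × (1 + 1/100) = 361580000 Ω.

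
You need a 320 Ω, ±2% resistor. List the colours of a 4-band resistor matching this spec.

320 Ω = 32 × 10^1.
3 → orange
2 → red
Multiplier 10^1 → brown.
±2% tolerance → red.

orange, red, brown, red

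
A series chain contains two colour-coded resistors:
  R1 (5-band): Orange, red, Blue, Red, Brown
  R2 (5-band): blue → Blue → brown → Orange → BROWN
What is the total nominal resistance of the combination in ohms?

693600 Ω

R1: orange, red, blue → 326; red ×10^2 → 32600 Ω.
R2: blue, blue, brown → 661; orange ×10^3 → 661000 Ω.
Series: 32600 + 661000 = 693600 Ω.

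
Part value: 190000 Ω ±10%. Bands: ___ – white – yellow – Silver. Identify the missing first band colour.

brown

190000 Ω = 19 × 10^4.
The first band gives digit 1 of the significand, and 1 is brown.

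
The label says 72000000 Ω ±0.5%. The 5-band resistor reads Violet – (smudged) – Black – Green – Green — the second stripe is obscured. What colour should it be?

72000000 Ω = 720 × 10^5.
The second band gives digit 2 of the significand, and 2 is red.

red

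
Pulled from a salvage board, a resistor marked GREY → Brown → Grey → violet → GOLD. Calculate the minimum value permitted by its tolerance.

Grey → 8 (first significant figure)
Brown → 1 (second significant figure)
Grey → 8 (third significant figure)
Violet → ×10^7 multiplier
Gold → ±5% tolerance
818 × 10000000 = 8180000000 Ω
Minimum = 8180000000 × (1 − 5/100) = 7771000000 Ω.

7771000000 Ω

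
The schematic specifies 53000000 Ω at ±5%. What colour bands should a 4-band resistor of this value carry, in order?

53000000 Ω = 53 × 10^6.
5 → green
3 → orange
Multiplier 10^6 → blue.
±5% tolerance → gold.

green, orange, blue, gold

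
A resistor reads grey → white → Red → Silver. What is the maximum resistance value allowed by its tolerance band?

Grey → 8 (first significant figure)
White → 9 (second significant figure)
Red → ×10^2 multiplier
Silver → ±10% tolerance
89 × 100 = 8900 Ω
Maximum = 8900 × (1 + 10/100) = 9790 Ω.

9790 Ω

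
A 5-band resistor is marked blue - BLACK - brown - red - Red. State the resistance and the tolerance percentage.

Blue → 6 (first significant figure)
Black → 0 (second significant figure)
Brown → 1 (third significant figure)
Red → ×10^2 multiplier
Red → ±2% tolerance
601 × 100 = 60100 Ω

60100 Ω ±2%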